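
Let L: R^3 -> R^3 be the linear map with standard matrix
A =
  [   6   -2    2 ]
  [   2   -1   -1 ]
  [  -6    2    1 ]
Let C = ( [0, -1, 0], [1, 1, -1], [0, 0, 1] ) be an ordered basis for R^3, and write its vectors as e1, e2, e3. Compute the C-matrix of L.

[[1, 0, 3], [2, 2, 2], [0, -3, 3]]

Let P have columns e1, ..., e3. Then [L]_C = P^(-1) A P.
Here det P = 1, so P^(-1) is integer; computing A P first and then P^(-1)(A P) gives [[1, 0, 3], [2, 2, 2], [0, -3, 3]].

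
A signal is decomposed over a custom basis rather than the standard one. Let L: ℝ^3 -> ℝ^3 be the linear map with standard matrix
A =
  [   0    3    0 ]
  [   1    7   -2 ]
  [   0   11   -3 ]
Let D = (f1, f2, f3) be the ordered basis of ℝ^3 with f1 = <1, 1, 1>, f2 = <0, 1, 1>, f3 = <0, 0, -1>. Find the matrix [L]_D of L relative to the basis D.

[[3, 3, 0], [3, 2, 2], [-2, -3, -1]]

With P the matrix whose columns are f1, ..., f3, [L]_D = P^(-1) A P.
Column by column: L(f1) = A f1 = <3, 6, 8>; its D-coordinates <3, 3, -2> give column 1.
Continuing for each basis vector yields [L]_D = [[3, 3, 0], [3, 2, 2], [-2, -3, -1]].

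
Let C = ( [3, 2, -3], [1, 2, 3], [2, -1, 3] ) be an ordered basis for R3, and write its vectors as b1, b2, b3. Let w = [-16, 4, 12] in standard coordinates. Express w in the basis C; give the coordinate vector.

[w]_C is the unique c with M c = w, where M has columns b1, ..., b3.
Solving this 3x3 system gives c = (-4, 4, -4).
Check: -4b1 + 4b2 - 4b3 = [-16, 4, 12].

[-4, 4, -4]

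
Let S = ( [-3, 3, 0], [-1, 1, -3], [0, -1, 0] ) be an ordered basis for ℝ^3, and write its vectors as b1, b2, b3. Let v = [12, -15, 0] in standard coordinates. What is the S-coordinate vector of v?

[-4, 0, 3]

We seek scalars with c_1 b1 + ... + c_3 b3 = v; equivalently solve M c = v where the columns of M are b1, ..., b3.
Solving this 3x3 system gives c = (-4, 0, 3).
Check: -4b1 + 0·b2 + 3b3 = [12, -15, 0].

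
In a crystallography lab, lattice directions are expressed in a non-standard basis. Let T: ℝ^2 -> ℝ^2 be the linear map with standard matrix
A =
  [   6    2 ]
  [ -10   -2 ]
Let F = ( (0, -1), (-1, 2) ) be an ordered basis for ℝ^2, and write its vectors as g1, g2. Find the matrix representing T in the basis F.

[[2, -2], [2, 2]]

The j-th column of [T]_F is [T(gj)]_F.
T(g1) = A g1 = (-2, 2) = 2g1 + 2g2, so column 1 is (2, 2).
Repeating for g2 and assembling the columns gives [[2, -2], [2, 2]].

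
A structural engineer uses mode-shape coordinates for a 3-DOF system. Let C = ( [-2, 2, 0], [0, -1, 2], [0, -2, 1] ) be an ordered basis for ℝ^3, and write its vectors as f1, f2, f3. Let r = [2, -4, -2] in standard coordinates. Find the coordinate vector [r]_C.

[-1, -2, 2]

We seek scalars with c_1 f1 + ... + c_3 f3 = r; equivalently solve M c = r where the columns of M are f1, ..., f3.
Row-reducing the augmented matrix [M | r] gives c = (-1, -2, 2).
Check: -f1 - 2f2 + 2f3 = [2, -4, -2].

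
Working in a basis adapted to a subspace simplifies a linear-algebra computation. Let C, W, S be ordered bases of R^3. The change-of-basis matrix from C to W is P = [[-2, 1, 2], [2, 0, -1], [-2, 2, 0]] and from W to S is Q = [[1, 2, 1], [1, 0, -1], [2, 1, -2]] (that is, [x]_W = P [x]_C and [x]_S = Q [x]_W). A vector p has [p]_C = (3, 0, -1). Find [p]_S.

(0, -2, 3)

First [p]_W = P [p]_C = (-8, 7, -6).
Then [p]_S = Q [p]_W = (0, -2, 3).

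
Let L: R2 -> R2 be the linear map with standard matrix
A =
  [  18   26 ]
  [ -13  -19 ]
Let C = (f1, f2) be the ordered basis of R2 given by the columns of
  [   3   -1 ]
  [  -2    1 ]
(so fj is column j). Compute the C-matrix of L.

Let P have columns f1, f2. Then [L]_C = P^(-1) A P.
Here det P = 1, so P^(-1) is integer; computing A P first and then P^(-1)(A P) gives [[1, 2], [1, -2]].

[[1, 2], [1, -2]]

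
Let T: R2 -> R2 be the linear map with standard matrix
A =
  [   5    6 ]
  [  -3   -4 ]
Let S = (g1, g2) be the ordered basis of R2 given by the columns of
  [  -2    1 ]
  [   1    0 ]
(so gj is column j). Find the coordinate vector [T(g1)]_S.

Column 1 of [T]_S is the S-coordinate vector of T(g1).
In standard coordinates T(g1) = A g1 = <-4, 2>.
Converting to S: <-4, 2> = 2g1 + 0·g2, so the coordinate vector is <2, 0>.

<2, 0>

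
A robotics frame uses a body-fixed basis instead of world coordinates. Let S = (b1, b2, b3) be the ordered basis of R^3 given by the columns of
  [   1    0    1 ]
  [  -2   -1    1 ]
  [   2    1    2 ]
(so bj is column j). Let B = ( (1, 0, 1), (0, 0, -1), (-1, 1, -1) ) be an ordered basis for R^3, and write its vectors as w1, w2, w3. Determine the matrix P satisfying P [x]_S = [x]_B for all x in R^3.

Let M have columns bj and N have columns wj. Then for every x, N [x]_B = x = M [x]_S, so P = N^(-1) M.
Since det N = 1, N^(-1) has integer entries; multiplying gives P = [[-1, -1, 2], [-1, -1, -1], [-2, -1, 1]].

[[-1, -1, 2], [-1, -1, -1], [-2, -1, 1]]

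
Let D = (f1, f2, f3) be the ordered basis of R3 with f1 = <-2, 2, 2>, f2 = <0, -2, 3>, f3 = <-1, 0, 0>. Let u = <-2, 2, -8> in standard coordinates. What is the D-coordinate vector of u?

We seek scalars with c_1 f1 + ... + c_3 f3 = u; equivalently solve M c = u where the columns of M are f1, ..., f3.
Gaussian elimination on [M | u] yields c = (-1, -2, 4).
Check: -f1 - 2f2 + 4f3 = <-2, 2, -8>.

<-1, -2, 4>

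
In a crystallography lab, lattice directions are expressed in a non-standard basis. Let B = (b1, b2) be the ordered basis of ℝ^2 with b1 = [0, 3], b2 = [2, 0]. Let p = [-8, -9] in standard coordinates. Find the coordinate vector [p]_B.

Write p = c_1 b1 + c_2 b2 and solve for the c_i.
System: 0c_1 + 2c_2 = -8, 3c_1 + 0c_2 = -9; solving gives c_1 = -3, c_2 = -4.
Check: -3b1 - 4b2 = [-8, -9].

[-3, -4]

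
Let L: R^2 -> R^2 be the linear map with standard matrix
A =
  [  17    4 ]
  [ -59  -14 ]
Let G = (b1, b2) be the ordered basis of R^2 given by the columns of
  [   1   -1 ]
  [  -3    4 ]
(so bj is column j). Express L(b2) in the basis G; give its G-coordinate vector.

[-1, 0]

Column 2 of [L]_G is the G-coordinate vector of L(b2).
In standard coordinates L(b2) = A b2 = [-1, 3].
Converting to G: [-1, 3] = -b1 + 0·b2, so the coordinate vector is [-1, 0].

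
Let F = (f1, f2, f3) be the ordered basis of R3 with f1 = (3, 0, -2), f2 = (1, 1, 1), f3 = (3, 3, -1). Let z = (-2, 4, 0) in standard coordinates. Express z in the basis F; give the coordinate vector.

(-2, -2, 2)

Write z = c_1 f1 + ... + c_3 f3 and solve for the c_i.
Row-reducing the augmented matrix [M | z] gives c = (-2, -2, 2).
Check: -2f1 - 2f2 + 2f3 = (-2, 4, 0).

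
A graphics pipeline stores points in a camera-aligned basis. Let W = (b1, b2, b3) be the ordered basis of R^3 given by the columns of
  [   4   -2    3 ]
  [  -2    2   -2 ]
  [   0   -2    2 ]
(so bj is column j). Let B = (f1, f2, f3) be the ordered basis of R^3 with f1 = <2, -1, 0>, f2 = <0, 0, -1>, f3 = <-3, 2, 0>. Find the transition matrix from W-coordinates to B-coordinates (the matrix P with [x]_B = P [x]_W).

[[2, 2, 0], [0, 2, -2], [0, 2, -1]]

Let M have columns bj and N have columns fj. Then for every x, N [x]_B = x = M [x]_W, so P = N^(-1) M.
Since det N = 1, N^(-1) has integer entries; multiplying gives P = [[2, 2, 0], [0, 2, -2], [0, 2, -1]].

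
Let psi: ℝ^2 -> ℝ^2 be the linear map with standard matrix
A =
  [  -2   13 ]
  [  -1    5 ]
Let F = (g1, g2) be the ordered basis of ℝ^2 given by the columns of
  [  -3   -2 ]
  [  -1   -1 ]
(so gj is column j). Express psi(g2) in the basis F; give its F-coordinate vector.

<3, 0>

Compute psi(g2) = A g2 = <-9, -3> in standard coordinates.
Then write this in F-coordinates: solve for y in y_1 g1 + y_2 g2 = <-9, -3>.
This gives y = <3, 0>, which is column 2 of [psi]_F.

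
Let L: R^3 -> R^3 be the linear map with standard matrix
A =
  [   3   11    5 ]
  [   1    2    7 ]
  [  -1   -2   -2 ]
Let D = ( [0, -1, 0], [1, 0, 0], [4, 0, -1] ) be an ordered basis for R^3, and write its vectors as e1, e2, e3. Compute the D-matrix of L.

The j-th column of [L]_D is [L(ej)]_D.
L(e1) = A e1 = [-11, -2, 2] = 2e1 - 3e2 - 2e3, so column 1 is [2, -3, -2].
Repeating for e2, e3 and assembling the columns gives [[2, -1, 3], [-3, -1, -1], [-2, 1, 2]].

[[2, -1, 3], [-3, -1, -1], [-2, 1, 2]]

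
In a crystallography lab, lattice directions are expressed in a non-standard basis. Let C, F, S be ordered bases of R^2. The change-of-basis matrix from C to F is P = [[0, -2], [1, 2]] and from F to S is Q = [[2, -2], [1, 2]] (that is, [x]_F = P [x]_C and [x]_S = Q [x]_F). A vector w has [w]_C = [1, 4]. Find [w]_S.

Composing the changes, [w]_S = Q P [w]_C.
Q P = [[-2, -8], [2, 2]]; applying this to [1, 4] gives [-34, 10].

[-34, 10]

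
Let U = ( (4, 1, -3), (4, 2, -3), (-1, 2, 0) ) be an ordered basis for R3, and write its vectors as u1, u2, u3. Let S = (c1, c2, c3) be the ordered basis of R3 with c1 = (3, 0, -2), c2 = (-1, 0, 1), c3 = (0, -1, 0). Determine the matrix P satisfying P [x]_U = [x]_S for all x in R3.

Take x = uj: its U-coordinates are the j-th standard unit vector, so P e_j — column j of P — equals [uj]_S.
u1 = c1 - c2 - c3, giving column 1 = (1, -1, -1); repeating for each j gives P = [[1, 1, -1], [-1, -1, -2], [-1, -2, -2]].

[[1, 1, -1], [-1, -1, -2], [-1, -2, -2]]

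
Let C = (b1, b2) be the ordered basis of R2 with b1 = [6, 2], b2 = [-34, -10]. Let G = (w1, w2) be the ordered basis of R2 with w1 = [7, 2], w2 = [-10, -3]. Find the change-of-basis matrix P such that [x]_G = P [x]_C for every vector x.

[[-2, -2], [-2, 2]]

Let M have columns bj and N have columns wj. Then for every x, N [x]_G = x = M [x]_C, so P = N^(-1) M.
Since det N = -1, N^(-1) has integer entries; multiplying gives P = [[-2, -2], [-2, 2]].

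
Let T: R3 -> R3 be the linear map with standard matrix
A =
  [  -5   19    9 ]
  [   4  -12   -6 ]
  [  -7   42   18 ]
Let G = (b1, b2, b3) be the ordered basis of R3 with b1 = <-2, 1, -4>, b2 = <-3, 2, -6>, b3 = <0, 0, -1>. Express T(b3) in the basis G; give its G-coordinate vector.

Compute T(b3) = A b3 = <-9, 6, -18> in standard coordinates.
Then write this in G-coordinates: solve for y in y_1 b1 + ... + y_3 b3 = <-9, 6, -18>.
This gives y = <0, 3, 0>, which is column 3 of [T]_G.

<0, 3, 0>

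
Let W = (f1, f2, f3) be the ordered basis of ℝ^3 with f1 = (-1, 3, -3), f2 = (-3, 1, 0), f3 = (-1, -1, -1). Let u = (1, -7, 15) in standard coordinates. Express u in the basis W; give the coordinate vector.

[u]_W is the unique c with M c = u, where M has columns f1, ..., f3.
Solving this 3x3 system gives c = (-4, 2, -3).
Check: -4f1 + 2f2 - 3f3 = (1, -7, 15).

(-4, 2, -3)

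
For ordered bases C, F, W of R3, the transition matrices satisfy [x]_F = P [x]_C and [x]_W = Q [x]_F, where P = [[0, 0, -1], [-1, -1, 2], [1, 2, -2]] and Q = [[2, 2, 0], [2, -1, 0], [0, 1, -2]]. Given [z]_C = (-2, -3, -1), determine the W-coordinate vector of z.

Apply P to get F-coordinates (1, 3, -6), then Q to get W-coordinates.
The result is [z]_W = (8, -1, 15).

(8, -1, 15)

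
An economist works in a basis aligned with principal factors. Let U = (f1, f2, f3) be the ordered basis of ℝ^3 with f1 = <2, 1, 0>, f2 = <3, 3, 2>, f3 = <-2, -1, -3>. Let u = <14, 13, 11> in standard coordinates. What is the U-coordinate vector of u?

<0, 4, -1>

Write u = c_1 f1 + ... + c_3 f3 and solve for the c_i.
Row-reducing the augmented matrix [M | u] gives c = (0, 4, -1).
Check: 0·f1 + 4f2 - f3 = <14, 13, 11>.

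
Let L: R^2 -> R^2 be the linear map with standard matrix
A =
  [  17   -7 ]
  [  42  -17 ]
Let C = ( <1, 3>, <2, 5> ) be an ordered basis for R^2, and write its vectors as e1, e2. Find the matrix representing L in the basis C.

Let P have columns e1, e2. Then [L]_C = P^(-1) A P.
Here det P = -1, so P^(-1) is integer; computing A P first and then P^(-1)(A P) gives [[2, 3], [-3, -2]].

[[2, 3], [-3, -2]]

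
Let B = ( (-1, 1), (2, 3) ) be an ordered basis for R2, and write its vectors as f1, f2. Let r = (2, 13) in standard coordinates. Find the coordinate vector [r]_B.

(4, 3)

We seek scalars with c_1 f1 + c_2 f2 = r; equivalently solve M c = r where the columns of M are f1, f2.
System: -c_1 + 2c_2 = 2, c_1 + 3c_2 = 13; solving gives c_1 = 4, c_2 = 3.
Check: 4f1 + 3f2 = (2, 13).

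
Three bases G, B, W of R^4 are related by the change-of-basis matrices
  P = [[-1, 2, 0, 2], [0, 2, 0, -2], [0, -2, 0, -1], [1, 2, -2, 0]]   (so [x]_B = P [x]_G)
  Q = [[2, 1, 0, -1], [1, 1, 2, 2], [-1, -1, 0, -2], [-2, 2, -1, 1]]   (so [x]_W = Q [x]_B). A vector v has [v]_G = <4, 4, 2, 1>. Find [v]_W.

Apply P to get B-coordinates <6, 6, -9, 8>, then Q to get W-coordinates.
The result is [v]_W = <10, 10, -28, 17>.

<10, 10, -28, 17>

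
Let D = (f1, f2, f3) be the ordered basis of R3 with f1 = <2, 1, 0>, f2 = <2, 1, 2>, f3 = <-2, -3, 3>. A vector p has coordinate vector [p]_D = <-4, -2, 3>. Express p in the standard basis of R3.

<-18, -15, 5>

p = M [p]_D, where M has columns f1, ..., f3.
Carrying out the matrix-vector product, p = <-18, -15, 5>.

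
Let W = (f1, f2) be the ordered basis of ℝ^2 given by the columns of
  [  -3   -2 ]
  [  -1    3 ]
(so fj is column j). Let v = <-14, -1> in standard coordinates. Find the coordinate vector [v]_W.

<4, 1>

Write v = c_1 f1 + c_2 f2 and solve for the c_i.
System: -3c_1 - 2c_2 = -14, -c_1 + 3c_2 = -1; solving gives c_1 = 4, c_2 = 1.
Check: 4f1 + f2 = <-14, -1>.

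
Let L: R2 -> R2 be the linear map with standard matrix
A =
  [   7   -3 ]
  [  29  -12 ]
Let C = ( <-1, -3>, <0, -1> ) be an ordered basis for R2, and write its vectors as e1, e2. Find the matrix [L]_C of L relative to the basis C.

The j-th column of [L]_C is [L(ej)]_C.
L(e1) = A e1 = <2, 7> = -2e1 - e2, so column 1 is <-2, -1>.
Repeating for e2 and assembling the columns gives [[-2, -3], [-1, -3]].

[[-2, -3], [-1, -3]]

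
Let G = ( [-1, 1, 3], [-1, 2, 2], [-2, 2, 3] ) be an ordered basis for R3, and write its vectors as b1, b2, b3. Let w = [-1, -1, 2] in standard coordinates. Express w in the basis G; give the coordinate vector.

[1, -2, 1]

[w]_G is the unique c with M c = w, where M has columns b1, ..., b3.
Row-reducing the augmented matrix [M | w] gives c = (1, -2, 1).
Check: b1 - 2b2 + b3 = [-1, -1, 2].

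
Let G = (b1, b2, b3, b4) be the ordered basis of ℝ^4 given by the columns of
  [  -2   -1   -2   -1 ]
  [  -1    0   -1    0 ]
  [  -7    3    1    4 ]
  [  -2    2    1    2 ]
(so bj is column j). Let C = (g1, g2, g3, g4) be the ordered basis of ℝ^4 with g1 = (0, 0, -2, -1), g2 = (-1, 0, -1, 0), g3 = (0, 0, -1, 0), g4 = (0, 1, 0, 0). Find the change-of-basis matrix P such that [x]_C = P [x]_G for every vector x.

[[2, -2, -1, -2], [2, 1, 2, 1], [1, 0, -1, -1], [-1, 0, -1, 0]]

Let M have columns bj and N have columns gj. Then for every x, N [x]_C = x = M [x]_G, so P = N^(-1) M.
Since det N = -1, N^(-1) has integer entries; multiplying gives P = [[2, -2, -1, -2], [2, 1, 2, 1], [1, 0, -1, -1], [-1, 0, -1, 0]].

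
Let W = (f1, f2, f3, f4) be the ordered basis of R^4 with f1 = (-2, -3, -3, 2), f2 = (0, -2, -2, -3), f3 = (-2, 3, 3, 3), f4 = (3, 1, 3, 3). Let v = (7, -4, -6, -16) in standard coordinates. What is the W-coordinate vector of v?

(-2, 0, -3, -1)

We seek scalars with c_1 f1 + ... + c_4 f4 = v; equivalently solve M c = v where the columns of M are f1, ..., f4.
Solving this 4x4 system gives c = (-2, 0, -3, -1).
Check: -2f1 + 0·f2 - 3f3 - f4 = (7, -4, -6, -16).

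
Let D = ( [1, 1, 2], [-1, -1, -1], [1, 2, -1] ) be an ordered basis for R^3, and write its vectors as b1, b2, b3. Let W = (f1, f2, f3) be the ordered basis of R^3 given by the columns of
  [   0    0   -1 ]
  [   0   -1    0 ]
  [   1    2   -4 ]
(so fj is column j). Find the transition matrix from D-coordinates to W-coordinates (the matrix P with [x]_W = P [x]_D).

Column j of P is [bj]_W, since P maps D-coordinates to W-coordinates.
Expressing b1 in W: b1 = 0·f1 - f2 - f3, so column 1 of P is [0, -1, -1].
Doing the same for each bj gives P = [[0, 1, -1], [-1, 1, -2], [-1, 1, -1]].

[[0, 1, -1], [-1, 1, -2], [-1, 1, -1]]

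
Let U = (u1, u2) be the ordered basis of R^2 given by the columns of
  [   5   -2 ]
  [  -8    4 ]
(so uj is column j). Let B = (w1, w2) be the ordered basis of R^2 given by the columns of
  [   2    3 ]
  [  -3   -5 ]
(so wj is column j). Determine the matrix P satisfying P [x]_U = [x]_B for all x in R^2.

[[1, 2], [1, -2]]

Let M have columns uj and N have columns wj. Then for every x, N [x]_B = x = M [x]_U, so P = N^(-1) M.
Since det N = -1, N^(-1) has integer entries; multiplying gives P = [[1, 2], [1, -2]].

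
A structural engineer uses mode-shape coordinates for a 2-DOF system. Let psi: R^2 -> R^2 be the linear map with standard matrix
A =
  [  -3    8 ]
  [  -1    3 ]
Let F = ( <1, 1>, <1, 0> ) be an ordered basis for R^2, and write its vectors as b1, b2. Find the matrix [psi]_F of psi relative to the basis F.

With P the matrix whose columns are b1, b2, [psi]_F = P^(-1) A P.
Column by column: psi(b1) = A b1 = <5, 2>; its F-coordinates <2, 3> give column 1.
Continuing for each basis vector yields [psi]_F = [[2, -1], [3, -2]].

[[2, -1], [3, -2]]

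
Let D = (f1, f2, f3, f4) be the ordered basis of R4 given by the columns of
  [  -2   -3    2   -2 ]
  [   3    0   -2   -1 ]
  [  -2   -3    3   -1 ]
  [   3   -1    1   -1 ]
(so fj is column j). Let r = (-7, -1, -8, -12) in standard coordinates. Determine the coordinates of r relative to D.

[r]_D is the unique c with M c = r, where M has columns f1, ..., f4.
Solving this 4x4 system gives c = (-2, -1, -4, 3).
Check: -2f1 - f2 - 4f3 + 3f4 = (-7, -1, -8, -12).

(-2, -1, -4, 3)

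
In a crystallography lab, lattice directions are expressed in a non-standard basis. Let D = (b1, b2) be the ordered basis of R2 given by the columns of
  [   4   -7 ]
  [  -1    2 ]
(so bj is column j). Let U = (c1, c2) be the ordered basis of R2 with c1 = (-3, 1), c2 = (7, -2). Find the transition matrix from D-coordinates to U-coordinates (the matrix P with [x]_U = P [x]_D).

[[1, 0], [1, -1]]

Let M have columns bj and N have columns cj. Then for every x, N [x]_U = x = M [x]_D, so P = N^(-1) M.
Since det N = -1, N^(-1) has integer entries; multiplying gives P = [[1, 0], [1, -1]].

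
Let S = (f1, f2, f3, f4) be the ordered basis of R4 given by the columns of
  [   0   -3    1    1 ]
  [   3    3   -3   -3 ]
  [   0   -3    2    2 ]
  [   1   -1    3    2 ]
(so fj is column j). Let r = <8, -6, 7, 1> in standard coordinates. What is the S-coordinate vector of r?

We seek scalars with c_1 f1 + ... + c_4 f4 = r; equivalently solve M c = r where the columns of M are f1, ..., f4.
Solving this 4x4 system gives c = (0, -3, 0, -1).
Check: 0·f1 - 3f2 + 0·f3 - f4 = <8, -6, 7, 1>.

<0, -3, 0, -1>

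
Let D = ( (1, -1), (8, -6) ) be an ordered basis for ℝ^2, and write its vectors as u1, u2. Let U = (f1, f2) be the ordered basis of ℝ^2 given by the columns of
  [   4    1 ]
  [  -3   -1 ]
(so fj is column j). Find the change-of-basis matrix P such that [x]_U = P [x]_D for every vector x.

Take x = uj: its D-coordinates are the j-th standard unit vector, so P e_j — column j of P — equals [uj]_U.
u1 = 0·f1 + f2, giving column 1 = (0, 1); repeating for each j gives P = [[0, 2], [1, 0]].

[[0, 2], [1, 0]]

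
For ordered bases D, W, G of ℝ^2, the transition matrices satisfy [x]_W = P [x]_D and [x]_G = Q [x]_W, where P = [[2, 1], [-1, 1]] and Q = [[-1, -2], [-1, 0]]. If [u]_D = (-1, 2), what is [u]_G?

(-6, 0)

First [u]_W = P [u]_D = (0, 3).
Then [u]_G = Q [u]_W = (-6, 0).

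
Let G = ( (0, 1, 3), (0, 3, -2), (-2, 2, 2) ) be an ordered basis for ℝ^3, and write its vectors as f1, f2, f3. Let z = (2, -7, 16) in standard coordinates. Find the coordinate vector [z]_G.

(4, -3, -1)

Write z = c_1 f1 + ... + c_3 f3 and solve for the c_i.
Gaussian elimination on [M | z] yields c = (4, -3, -1).
Check: 4f1 - 3f2 - f3 = (2, -7, 16).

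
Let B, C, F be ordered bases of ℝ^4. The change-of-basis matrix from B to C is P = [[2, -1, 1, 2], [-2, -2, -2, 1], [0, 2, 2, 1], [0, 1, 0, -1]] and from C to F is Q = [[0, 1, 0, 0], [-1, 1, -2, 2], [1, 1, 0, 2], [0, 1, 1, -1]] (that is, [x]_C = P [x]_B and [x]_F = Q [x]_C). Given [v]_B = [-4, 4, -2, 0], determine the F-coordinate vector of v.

Apply P to get C-coordinates [-14, 4, 4, 4], then Q to get F-coordinates.
The result is [v]_F = [4, 18, -2, 4].

[4, 18, -2, 4]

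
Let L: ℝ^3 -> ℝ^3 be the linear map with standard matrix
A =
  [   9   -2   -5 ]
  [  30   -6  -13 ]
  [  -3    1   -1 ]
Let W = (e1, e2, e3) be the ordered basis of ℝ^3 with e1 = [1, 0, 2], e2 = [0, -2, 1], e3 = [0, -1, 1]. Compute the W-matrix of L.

Let P have columns e1, ..., e3. Then [L]_W = P^(-1) A P.
Here det P = -1, so P^(-1) is integer; computing A P first and then P^(-1)(A P) gives [[-1, -1, -3], [-1, 2, 3], [-2, -3, 1]].

[[-1, -1, -3], [-1, 2, 3], [-2, -3, 1]]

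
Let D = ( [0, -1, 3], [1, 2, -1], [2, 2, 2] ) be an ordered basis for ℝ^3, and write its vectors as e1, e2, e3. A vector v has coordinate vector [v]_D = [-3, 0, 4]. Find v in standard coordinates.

The coordinates say v = -3e1 + 0·e2 + 4e3; adding the scaled basis vectors gives [8, 11, -1].

[8, 11, -1]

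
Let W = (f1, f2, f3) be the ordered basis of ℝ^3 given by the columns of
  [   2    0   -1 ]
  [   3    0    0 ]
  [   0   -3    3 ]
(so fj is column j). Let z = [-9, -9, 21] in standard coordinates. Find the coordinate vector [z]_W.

[-3, -4, 3]

We seek scalars with c_1 f1 + ... + c_3 f3 = z; equivalently solve M c = z where the columns of M are f1, ..., f3.
Row-reducing the augmented matrix [M | z] gives c = (-3, -4, 3).
Check: -3f1 - 4f2 + 3f3 = [-9, -9, 21].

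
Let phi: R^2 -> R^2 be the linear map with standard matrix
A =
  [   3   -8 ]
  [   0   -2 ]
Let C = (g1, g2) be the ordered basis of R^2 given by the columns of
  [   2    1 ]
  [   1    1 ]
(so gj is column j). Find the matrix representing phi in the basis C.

[[0, -3], [-2, 1]]

With P the matrix whose columns are g1, g2, [phi]_C = P^(-1) A P.
Column by column: phi(g1) = A g1 = (-2, -2); its C-coordinates (0, -2) give column 1.
Continuing for each basis vector yields [phi]_C = [[0, -3], [-2, 1]].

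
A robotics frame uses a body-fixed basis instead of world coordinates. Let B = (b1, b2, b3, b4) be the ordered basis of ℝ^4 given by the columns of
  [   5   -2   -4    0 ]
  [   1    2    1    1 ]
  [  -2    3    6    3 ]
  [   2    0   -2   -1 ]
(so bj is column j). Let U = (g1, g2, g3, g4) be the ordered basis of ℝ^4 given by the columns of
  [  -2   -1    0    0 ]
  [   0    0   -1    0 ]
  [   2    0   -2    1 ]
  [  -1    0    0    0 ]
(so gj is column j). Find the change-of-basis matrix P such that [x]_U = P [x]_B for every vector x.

Take x = bj: its B-coordinates are the j-th standard unit vector, so P e_j — column j of P — equals [bj]_U.
b1 = -2g1 - g2 - g3 + 0·g4, giving column 1 = <-2, -1, -1, 0>; repeating for each j gives P = [[-2, 0, 2, 1], [-1, 2, 0, -2], [-1, -2, -1, -1], [0, -1, 0, -1]].

[[-2, 0, 2, 1], [-1, 2, 0, -2], [-1, -2, -1, -1], [0, -1, 0, -1]]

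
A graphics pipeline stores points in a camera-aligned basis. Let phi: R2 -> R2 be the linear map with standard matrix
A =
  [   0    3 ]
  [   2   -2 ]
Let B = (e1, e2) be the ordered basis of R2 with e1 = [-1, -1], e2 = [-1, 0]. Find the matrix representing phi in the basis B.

With P the matrix whose columns are e1, e2, [phi]_B = P^(-1) A P.
Column by column: phi(e1) = A e1 = [-3, 0]; its B-coordinates [0, 3] give column 1.
Continuing for each basis vector yields [phi]_B = [[0, 2], [3, -2]].

[[0, 2], [3, -2]]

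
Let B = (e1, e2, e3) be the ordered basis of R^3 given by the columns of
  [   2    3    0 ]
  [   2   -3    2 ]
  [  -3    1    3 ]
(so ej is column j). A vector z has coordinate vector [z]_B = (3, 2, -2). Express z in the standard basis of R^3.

(12, -4, -13)

z = M [z]_B, where M has columns e1, ..., e3.
Carrying out the matrix-vector product, z = (12, -4, -13).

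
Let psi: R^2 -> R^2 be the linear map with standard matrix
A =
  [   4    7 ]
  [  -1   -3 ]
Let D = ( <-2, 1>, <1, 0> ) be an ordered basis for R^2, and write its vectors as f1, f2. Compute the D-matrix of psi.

[[-1, -1], [-3, 2]]

With P the matrix whose columns are f1, f2, [psi]_D = P^(-1) A P.
Column by column: psi(f1) = A f1 = <-1, -1>; its D-coordinates <-1, -3> give column 1.
Continuing for each basis vector yields [psi]_D = [[-1, -1], [-3, 2]].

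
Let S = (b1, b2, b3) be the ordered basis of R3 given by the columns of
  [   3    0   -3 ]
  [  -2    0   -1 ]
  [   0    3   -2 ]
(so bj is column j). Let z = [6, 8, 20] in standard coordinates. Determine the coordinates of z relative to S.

[-2, 4, -4]

Write z = c_1 b1 + ... + c_3 b3 and solve for the c_i.
Solving this 3x3 system gives c = (-2, 4, -4).
Check: -2b1 + 4b2 - 4b3 = [6, 8, 20].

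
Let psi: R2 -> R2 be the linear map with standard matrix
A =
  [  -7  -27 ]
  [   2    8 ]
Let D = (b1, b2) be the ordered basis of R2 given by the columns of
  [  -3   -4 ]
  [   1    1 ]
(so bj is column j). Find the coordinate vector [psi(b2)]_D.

[1, -1]

Column 2 of [psi]_D is the D-coordinate vector of psi(b2).
In standard coordinates psi(b2) = A b2 = [1, 0].
Converting to D: [1, 0] = b1 - b2, so the coordinate vector is [1, -1].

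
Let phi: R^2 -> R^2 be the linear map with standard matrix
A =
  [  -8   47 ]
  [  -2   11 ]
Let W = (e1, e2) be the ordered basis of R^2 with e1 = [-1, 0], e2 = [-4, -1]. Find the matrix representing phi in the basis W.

[[0, 3], [-2, 3]]

With P the matrix whose columns are e1, e2, [phi]_W = P^(-1) A P.
Column by column: phi(e1) = A e1 = [8, 2]; its W-coordinates [0, -2] give column 1.
Continuing for each basis vector yields [phi]_W = [[0, 3], [-2, 3]].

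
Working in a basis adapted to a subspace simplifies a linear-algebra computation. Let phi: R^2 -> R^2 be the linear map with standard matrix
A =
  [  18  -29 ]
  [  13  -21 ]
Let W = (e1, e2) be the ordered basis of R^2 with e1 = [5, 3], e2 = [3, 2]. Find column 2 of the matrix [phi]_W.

[1, -3]

Compute phi(e2) = A e2 = [-4, -3] in standard coordinates.
Then write this in W-coordinates: solve for y in y_1 e1 + y_2 e2 = [-4, -3].
This gives y = [1, -3], which is column 2 of [phi]_W.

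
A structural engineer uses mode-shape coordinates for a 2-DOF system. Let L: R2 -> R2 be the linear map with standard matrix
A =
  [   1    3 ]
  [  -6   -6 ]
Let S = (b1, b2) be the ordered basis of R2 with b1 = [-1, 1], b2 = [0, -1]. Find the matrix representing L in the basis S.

With P the matrix whose columns are b1, b2, [L]_S = P^(-1) A P.
Column by column: L(b1) = A b1 = [2, 0]; its S-coordinates [-2, -2] give column 1.
Continuing for each basis vector yields [L]_S = [[-2, 3], [-2, -3]].

[[-2, 3], [-2, -3]]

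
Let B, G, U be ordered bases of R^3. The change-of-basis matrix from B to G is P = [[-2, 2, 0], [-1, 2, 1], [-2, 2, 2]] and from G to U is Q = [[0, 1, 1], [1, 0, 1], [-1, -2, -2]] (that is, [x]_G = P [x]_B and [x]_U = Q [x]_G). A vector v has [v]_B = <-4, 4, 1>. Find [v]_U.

<31, 34, -78>

First [v]_G = P [v]_B = <16, 13, 18>.
Then [v]_U = Q [v]_G = <31, 34, -78>.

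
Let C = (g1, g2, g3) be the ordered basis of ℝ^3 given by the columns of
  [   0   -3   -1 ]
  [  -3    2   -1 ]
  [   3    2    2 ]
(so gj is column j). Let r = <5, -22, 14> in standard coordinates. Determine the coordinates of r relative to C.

<4, -3, 4>

[r]_C is the unique c with M c = r, where M has columns g1, ..., g3.
Gaussian elimination on [M | r] yields c = (4, -3, 4).
Check: 4g1 - 3g2 + 4g3 = <5, -22, 14>.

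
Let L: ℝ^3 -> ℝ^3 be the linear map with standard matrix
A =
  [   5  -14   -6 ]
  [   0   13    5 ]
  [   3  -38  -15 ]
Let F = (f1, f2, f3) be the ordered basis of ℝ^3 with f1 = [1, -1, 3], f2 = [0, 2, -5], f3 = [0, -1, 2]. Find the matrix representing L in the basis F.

[[1, 2, 2], [1, 1, 0], [-1, -1, 1]]

Let P have columns f1, ..., f3. Then [L]_F = P^(-1) A P.
Here det P = -1, so P^(-1) is integer; computing A P first and then P^(-1)(A P) gives [[1, 2, 2], [1, 1, 0], [-1, -1, 1]].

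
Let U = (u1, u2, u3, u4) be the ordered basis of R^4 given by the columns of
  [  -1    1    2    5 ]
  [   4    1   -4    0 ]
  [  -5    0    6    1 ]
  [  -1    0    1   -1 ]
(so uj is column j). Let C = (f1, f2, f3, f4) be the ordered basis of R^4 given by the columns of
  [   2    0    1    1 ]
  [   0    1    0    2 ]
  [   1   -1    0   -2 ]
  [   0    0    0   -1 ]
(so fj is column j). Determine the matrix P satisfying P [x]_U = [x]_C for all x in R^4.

Let M have columns uj and N have columns fj. Then for every x, N [x]_C = x = M [x]_U, so P = N^(-1) M.
Since det N = 1, N^(-1) has integer entries; multiplying gives P = [[-1, 1, 2, 1], [2, 1, -2, -2], [0, -1, -1, 2], [1, 0, -1, 1]].

[[-1, 1, 2, 1], [2, 1, -2, -2], [0, -1, -1, 2], [1, 0, -1, 1]]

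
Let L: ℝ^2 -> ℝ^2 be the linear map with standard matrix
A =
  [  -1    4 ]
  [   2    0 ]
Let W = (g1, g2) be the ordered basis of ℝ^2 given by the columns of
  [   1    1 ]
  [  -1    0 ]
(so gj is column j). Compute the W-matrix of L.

Let P have columns g1, g2. Then [L]_W = P^(-1) A P.
Here det P = 1, so P^(-1) is integer; computing A P first and then P^(-1)(A P) gives [[-2, -2], [-3, 1]].

[[-2, -2], [-3, 1]]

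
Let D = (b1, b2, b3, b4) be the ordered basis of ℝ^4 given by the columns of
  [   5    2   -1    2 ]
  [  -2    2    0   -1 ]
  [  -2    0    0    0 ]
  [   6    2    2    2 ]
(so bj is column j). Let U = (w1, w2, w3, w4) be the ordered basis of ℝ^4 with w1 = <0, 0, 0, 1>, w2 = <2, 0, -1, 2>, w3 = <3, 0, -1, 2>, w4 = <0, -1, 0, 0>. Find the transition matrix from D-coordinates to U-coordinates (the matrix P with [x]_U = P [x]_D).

Column j of P is [bj]_U, since P maps D-coordinates to U-coordinates.
Expressing b1 in U: b1 = 2w1 + w2 + w3 + 2w4, so column 1 of P is <2, 1, 1, 2>.
Doing the same for each bj gives P = [[2, 2, 2, 2], [1, -2, 1, -2], [1, 2, -1, 2], [2, -2, 0, 1]].

[[2, 2, 2, 2], [1, -2, 1, -2], [1, 2, -1, 2], [2, -2, 0, 1]]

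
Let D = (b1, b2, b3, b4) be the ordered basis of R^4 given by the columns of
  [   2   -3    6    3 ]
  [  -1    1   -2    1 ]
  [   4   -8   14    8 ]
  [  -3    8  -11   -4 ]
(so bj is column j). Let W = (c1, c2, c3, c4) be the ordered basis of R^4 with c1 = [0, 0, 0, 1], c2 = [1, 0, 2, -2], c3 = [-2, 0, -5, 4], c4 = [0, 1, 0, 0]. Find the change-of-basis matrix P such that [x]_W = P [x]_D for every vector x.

[[1, 2, 1, 2], [2, 1, 2, -1], [0, 2, -2, -2], [-1, 1, -2, 1]]

Let M have columns bj and N have columns cj. Then for every x, N [x]_W = x = M [x]_D, so P = N^(-1) M.
Since det N = -1, N^(-1) has integer entries; multiplying gives P = [[1, 2, 1, 2], [2, 1, 2, -1], [0, 2, -2, -2], [-1, 1, -2, 1]].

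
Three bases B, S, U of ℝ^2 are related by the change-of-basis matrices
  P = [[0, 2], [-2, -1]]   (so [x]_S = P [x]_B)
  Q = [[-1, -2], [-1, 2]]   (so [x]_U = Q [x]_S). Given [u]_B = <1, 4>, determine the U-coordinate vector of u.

<4, -20>

Apply P to get S-coordinates <8, -6>, then Q to get U-coordinates.
The result is [u]_U = <4, -20>.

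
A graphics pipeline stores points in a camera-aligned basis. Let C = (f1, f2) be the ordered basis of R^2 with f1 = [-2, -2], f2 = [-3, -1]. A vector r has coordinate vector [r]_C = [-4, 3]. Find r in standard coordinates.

By definition r = -4f1 + 3f2.
Summing componentwise gives [-1, 5].

[-1, 5]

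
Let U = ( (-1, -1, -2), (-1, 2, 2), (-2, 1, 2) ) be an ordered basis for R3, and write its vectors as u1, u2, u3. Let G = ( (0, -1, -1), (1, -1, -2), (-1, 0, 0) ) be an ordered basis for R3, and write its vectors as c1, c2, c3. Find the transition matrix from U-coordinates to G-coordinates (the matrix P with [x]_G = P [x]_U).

[[0, -2, 0], [1, 0, -1], [2, 1, 1]]

Take x = uj: its U-coordinates are the j-th standard unit vector, so P e_j — column j of P — equals [uj]_G.
u1 = 0·c1 + c2 + 2c3, giving column 1 = (0, 1, 2); repeating for each j gives P = [[0, -2, 0], [1, 0, -1], [2, 1, 1]].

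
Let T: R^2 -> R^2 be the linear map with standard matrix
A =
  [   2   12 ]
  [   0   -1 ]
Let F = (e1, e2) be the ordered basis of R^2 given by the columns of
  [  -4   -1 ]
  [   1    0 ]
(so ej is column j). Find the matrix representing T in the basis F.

[[-1, 0], [0, 2]]

Let P have columns e1, e2. Then [T]_F = P^(-1) A P.
Here det P = 1, so P^(-1) is integer; computing A P first and then P^(-1)(A P) gives [[-1, 0], [0, 2]].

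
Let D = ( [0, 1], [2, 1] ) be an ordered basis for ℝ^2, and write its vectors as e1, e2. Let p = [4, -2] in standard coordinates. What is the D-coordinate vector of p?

We seek scalars with c_1 e1 + c_2 e2 = p; equivalently solve M c = p where the columns of M are e1, e2.
System: 0c_1 + 2c_2 = 4, c_1 + c_2 = -2; solving gives c_1 = -4, c_2 = 2.
Check: -4e1 + 2e2 = [4, -2].

[-4, 2]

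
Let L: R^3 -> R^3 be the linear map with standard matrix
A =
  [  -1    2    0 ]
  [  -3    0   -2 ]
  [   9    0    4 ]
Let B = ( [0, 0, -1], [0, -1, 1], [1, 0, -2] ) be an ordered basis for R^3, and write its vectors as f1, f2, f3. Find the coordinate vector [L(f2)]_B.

Compute L(f2) = A f2 = [-2, -2, 4] in standard coordinates.
Then write this in B-coordinates: solve for y in y_1 f1 + ... + y_3 f3 = [-2, -2, 4].
This gives y = [2, 2, -2], which is column 2 of [L]_B.

[2, 2, -2]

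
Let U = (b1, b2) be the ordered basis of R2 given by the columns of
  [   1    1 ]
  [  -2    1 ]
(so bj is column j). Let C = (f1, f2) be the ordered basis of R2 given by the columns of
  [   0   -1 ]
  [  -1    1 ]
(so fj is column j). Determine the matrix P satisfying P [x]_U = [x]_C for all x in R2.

Take x = bj: its U-coordinates are the j-th standard unit vector, so P e_j — column j of P — equals [bj]_C.
b1 = f1 - f2, giving column 1 = <1, -1>; repeating for each j gives P = [[1, -2], [-1, -1]].

[[1, -2], [-1, -1]]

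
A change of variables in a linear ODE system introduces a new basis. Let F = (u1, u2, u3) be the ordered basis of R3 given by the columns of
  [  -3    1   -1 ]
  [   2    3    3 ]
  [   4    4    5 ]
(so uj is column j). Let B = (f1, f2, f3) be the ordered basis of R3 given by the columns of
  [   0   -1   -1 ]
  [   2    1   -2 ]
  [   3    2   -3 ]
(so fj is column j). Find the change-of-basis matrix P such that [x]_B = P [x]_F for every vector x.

Take x = uj: its F-coordinates are the j-th standard unit vector, so P e_j — column j of P — equals [uj]_B.
u1 = f1 + 2f2 + f3, giving column 1 = [1, 2, 1]; repeating for each j gives P = [[1, 2, 1], [2, -1, 1], [1, 0, 0]].

[[1, 2, 1], [2, -1, 1], [1, 0, 0]]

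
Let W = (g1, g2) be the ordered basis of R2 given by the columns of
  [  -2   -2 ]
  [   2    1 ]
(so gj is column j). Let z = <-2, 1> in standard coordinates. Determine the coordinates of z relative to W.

Write z = c_1 g1 + c_2 g2 and solve for the c_i.
System: -2c_1 - 2c_2 = -2, 2c_1 + c_2 = 1; solving gives c_1 = 0, c_2 = 1.
Check: 0·g1 + g2 = <-2, 1>.

<0, 1>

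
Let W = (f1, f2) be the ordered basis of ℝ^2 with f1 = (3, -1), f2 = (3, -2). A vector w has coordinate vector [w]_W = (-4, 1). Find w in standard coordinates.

The coordinates say w = -4f1 + f2; adding the scaled basis vectors gives (-9, 2).

(-9, 2)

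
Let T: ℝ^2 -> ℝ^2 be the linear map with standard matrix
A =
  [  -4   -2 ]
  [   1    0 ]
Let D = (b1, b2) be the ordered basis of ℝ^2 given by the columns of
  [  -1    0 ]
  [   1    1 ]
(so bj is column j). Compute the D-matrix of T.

The j-th column of [T]_D is [T(bj)]_D.
T(b1) = A b1 = <2, -1> = -2b1 + b2, so column 1 is <-2, 1>.
Repeating for b2 and assembling the columns gives [[-2, 2], [1, -2]].

[[-2, 2], [1, -2]]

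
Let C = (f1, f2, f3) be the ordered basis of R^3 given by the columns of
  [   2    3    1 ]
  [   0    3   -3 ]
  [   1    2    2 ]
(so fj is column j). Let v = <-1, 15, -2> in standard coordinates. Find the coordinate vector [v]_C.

We seek scalars with c_1 f1 + ... + c_3 f3 = v; equivalently solve M c = v where the columns of M are f1, ..., f3.
Solving this 3x3 system gives c = (-4, 3, -2).
Check: -4f1 + 3f2 - 2f3 = <-1, 15, -2>.

<-4, 3, -2>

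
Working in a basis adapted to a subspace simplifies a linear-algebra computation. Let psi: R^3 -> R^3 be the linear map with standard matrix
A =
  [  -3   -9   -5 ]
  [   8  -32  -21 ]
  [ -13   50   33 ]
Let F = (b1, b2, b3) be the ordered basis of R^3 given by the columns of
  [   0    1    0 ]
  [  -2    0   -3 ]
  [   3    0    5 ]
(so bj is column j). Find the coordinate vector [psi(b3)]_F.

Column 3 of [psi]_F is the F-coordinate vector of psi(b3).
In standard coordinates psi(b3) = A b3 = <2, -9, 15>.
Converting to F: <2, -9, 15> = 0·b1 + 2b2 + 3b3, so the coordinate vector is <0, 2, 3>.

<0, 2, 3>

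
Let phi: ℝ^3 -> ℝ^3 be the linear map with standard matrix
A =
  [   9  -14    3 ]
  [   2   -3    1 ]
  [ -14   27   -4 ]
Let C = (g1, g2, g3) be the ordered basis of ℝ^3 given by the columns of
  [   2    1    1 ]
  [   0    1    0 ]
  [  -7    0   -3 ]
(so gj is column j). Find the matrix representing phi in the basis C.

[[0, -1, -1], [-3, -1, -1], [0, -2, 3]]

Let P have columns g1, ..., g3. Then [phi]_C = P^(-1) A P.
Here det P = 1, so P^(-1) is integer; computing A P first and then P^(-1)(A P) gives [[0, -1, -1], [-3, -1, -1], [0, -2, 3]].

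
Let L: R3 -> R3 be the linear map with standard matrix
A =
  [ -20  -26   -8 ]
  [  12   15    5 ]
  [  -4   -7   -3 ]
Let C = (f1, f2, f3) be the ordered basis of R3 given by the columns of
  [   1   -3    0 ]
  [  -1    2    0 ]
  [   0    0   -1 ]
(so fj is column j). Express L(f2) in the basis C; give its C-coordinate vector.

(2, -2, 2)

Compute L(f2) = A f2 = (8, -6, -2) in standard coordinates.
Then write this in C-coordinates: solve for y in y_1 f1 + ... + y_3 f3 = (8, -6, -2).
This gives y = (2, -2, 2), which is column 2 of [L]_C.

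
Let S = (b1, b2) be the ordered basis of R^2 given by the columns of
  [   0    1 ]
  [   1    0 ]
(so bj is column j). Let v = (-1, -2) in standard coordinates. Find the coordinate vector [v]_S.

(-2, -1)

[v]_S is the unique c with M c = v, where M has columns b1, b2.
System: 0c_1 + c_2 = -1, c_1 + 0c_2 = -2; solving gives c_1 = -2, c_2 = -1.
Check: -2b1 - b2 = (-1, -2).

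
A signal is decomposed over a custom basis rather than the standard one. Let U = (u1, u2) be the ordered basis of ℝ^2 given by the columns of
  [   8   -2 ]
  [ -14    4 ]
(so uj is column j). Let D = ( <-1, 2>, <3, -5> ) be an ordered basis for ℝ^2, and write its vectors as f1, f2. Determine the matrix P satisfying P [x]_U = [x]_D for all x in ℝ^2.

Column j of P is [uj]_D, since P maps U-coordinates to D-coordinates.
Expressing u1 in D: u1 = -2f1 + 2f2, so column 1 of P is <-2, 2>.
Doing the same for each uj gives P = [[-2, 2], [2, 0]].

[[-2, 2], [2, 0]]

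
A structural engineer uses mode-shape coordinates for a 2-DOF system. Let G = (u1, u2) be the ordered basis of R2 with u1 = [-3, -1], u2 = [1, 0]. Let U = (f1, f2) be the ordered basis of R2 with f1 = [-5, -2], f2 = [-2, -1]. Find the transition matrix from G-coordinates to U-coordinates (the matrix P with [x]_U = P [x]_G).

[[1, -1], [-1, 2]]

Column j of P is [uj]_U, since P maps G-coordinates to U-coordinates.
Expressing u1 in U: u1 = f1 - f2, so column 1 of P is [1, -1].
Doing the same for each uj gives P = [[1, -1], [-1, 2]].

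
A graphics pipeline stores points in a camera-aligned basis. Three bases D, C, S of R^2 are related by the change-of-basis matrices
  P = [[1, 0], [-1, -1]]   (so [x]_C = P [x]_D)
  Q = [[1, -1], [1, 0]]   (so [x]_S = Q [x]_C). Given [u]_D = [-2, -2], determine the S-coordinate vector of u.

[-6, -2]

First [u]_C = P [u]_D = [-2, 4].
Then [u]_S = Q [u]_C = [-6, -2].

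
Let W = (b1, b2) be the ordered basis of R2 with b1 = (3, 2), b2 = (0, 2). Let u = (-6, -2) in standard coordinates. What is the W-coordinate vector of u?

We seek scalars with c_1 b1 + c_2 b2 = u; equivalently solve M c = u where the columns of M are b1, b2.
System: 3c_1 + 0c_2 = -6, 2c_1 + 2c_2 = -2; solving gives c_1 = -2, c_2 = 1.
Check: -2b1 + b2 = (-6, -2).

(-2, 1)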